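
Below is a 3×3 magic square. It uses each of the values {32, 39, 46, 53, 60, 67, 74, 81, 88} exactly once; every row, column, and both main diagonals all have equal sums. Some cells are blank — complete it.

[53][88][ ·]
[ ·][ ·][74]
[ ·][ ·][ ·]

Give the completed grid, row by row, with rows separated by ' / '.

53 88 39 / 46 60 74 / 81 32 67

The 9 entries sum to 540, so each line sums to 540/3 = 180.
Row 1 needs 180; the known cells sum to 141, so (1,3) = 39.
Using column 3: 39 + 74 + ? → (3,3) = 180 − 113 = 67.
Main diagonal: 53 + 67 + ? = 180, so (2,2) = 60.
The remaining cell in anti-diagonal is (3,1) = 180 − 99 = 81.
Row 2 must total 180; the given cells sum to 134, so (2,1) = 46.
Row 3: 81 + 67 + ? = 180, so (3,2) = 32.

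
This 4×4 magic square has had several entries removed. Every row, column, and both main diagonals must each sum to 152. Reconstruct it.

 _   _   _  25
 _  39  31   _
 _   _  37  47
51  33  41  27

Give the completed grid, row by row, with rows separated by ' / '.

49 35 43 25 / 29 39 31 53 / 23 45 37 47 / 51 33 41 27

Column 3: 31 + 37 + 41 + ? = 152, so (1,3) = 43.
Column 4 must total 152; the given cells sum to 99, so (2,4) = 53.
Main diagonal needs 152; the known cells sum to 103, so (1,1) = 49.
From anti-diagonal, 152 − (25 + 31 + 51) gives (3,2) = 45.
Using row 1: 49 + 43 + 25 + ? → (1,2) = 152 − 117 = 35.
The remaining cell in row 2 is (2,1) = 152 − 123 = 29.
Using row 3: 45 + 37 + 47 + ? → (3,1) = 152 − 129 = 23.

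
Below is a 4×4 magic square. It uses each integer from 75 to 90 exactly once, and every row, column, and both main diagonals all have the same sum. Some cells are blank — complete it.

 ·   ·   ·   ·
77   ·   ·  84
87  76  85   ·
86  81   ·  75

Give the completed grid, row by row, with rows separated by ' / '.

The entries are 75 through 90, which sum to 1320, so each line sums to 1320/4 = 330.
Using row 3: 87 + 76 + 85 + ? → (3,4) = 330 − 248 = 82.
Row 4: 86 + 81 + 75 + ? = 330, so (4,3) = 88.
From column 1, 330 − (77 + 87 + 86) gives (1,1) = 80.
Column 4: 84 + 82 + 75 + ? = 330, so (1,4) = 89.
Main diagonal: 80 + 85 + 75 + ? = 330, so (2,2) = 90.
From anti-diagonal, 330 − (89 + 76 + 86) gives (2,3) = 79.
Column 2 must total 330; the given cells sum to 247, so (1,2) = 83.
Column 3 needs 330; the known cells sum to 252, so (1,3) = 78.

80 83 78 89 / 77 90 79 84 / 87 76 85 82 / 86 81 88 75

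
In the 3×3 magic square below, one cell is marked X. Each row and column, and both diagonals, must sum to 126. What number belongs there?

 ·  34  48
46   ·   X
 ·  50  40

Row 1 must total 126; the given cells sum to 82, so (1,1) = 44.
Row 3: 50 + 40 + ? = 126, so (3,1) = 36.
The remaining cell in column 2 is (2,2) = 126 − 84 = 42.
Column 3 must total 126; the given cells sum to 88, so (2,3) = 38.

38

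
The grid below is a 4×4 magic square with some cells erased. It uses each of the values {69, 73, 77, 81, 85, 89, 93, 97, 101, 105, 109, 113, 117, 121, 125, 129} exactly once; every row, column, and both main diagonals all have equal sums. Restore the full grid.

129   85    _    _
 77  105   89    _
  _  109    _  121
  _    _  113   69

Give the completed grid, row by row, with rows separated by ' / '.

129 85 101 81 / 77 105 89 125 / 73 109 93 121 / 117 97 113 69

The 16 entries sum to 1584, so each line sums to 1584/4 = 396.
Row 2 must total 396; the given cells sum to 271, so (2,4) = 125.
Using column 2: 85 + 105 + 109 + ? → (4,2) = 396 − 299 = 97.
Column 4: 125 + 121 + 69 + ? = 396, so (1,4) = 81.
Main diagonal needs 396; the known cells sum to 303, so (3,3) = 93.
Anti-diagonal needs 396; the known cells sum to 279, so (4,1) = 117.
Row 1 needs 396; the known cells sum to 295, so (1,3) = 101.
Using row 3: 109 + 93 + 121 + ? → (3,1) = 396 − 323 = 73.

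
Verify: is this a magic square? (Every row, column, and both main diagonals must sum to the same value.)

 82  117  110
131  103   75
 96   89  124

Row 1: 82 + 117 + 110 = 309.
Row 2: 131 + 103 + 75 = 309.
Row 3: 96 + 89 + 124 = 309.
Column 1: 82 + 131 + 96 = 309.
Column 2: 117 + 103 + 89 = 309.
Column 3: 110 + 75 + 124 = 309.
Main diagonal: 82 + 103 + 124 = 309.
Anti-diagonal: 110 + 103 + 96 = 309.
All lines sum to 309.

Yes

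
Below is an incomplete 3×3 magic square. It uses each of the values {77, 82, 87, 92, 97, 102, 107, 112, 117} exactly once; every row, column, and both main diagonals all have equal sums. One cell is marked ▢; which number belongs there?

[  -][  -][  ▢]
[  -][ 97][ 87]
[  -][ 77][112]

The 9 entries sum to 873, so each line sums to 873/3 = 291.
The remaining cell in row 2 is (2,1) = 291 − 184 = 107.
Row 3: 77 + 112 + ? = 291, so (3,1) = 102.
From column 1, 291 − (107 + 102) gives (1,1) = 82.
Using column 2: 97 + 77 + ? → (1,2) = 291 − 174 = 117.
Column 3: 87 + 112 + ? = 291, so (1,3) = 92.

92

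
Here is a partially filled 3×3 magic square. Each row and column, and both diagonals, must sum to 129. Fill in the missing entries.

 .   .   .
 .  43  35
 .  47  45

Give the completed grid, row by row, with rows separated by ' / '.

Using row 2: 43 + 35 + ? → (2,1) = 129 − 78 = 51.
The remaining cell in row 3 is (3,1) = 129 − 92 = 37.
Column 1: 51 + 37 + ? = 129, so (1,1) = 41.
Column 2: 43 + 47 + ? = 129, so (1,2) = 39.
Column 3 needs 129; the known cells sum to 80, so (1,3) = 49.

41 39 49 / 51 43 35 / 37 47 45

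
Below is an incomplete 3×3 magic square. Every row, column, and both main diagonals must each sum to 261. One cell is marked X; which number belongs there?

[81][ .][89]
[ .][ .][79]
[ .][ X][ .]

83

The remaining cell in row 1 is (1,2) = 261 − 170 = 91.
The remaining cell in column 3 is (3,3) = 261 − 168 = 93.
Main diagonal must total 261; the given cells sum to 174, so (2,2) = 87.
Anti-diagonal must total 261; the given cells sum to 176, so (3,1) = 85.
From row 2, 261 − (87 + 79) gives (2,1) = 95.
From row 3, 261 − (85 + 93) gives (3,2) = 83.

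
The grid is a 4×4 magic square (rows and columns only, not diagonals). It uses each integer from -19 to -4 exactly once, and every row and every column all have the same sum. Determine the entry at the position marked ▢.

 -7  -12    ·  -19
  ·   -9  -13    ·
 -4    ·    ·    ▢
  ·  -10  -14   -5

The entries are -19 through -4, which sum to -184, so each line sums to -184/4 = -46.
Using row 1: -7 + (-12) + (-19) + ? → (1,3) = -46 − (-38) = -8.
Using row 4: -10 + (-14) + (-5) + ? → (4,1) = -46 − (-29) = -17.
Column 1 must total -46; the given cells sum to -28, so (2,1) = -18.
Column 2 needs -46; the known cells sum to -31, so (3,2) = -15.
Column 3: -8 + (-13) + (-14) + ? = -46, so (3,3) = -11.
Row 2: -18 + (-9) + (-13) + ? = -46, so (2,4) = -6.
Row 3 must total -46; the given cells sum to -30, so (3,4) = -16.

-16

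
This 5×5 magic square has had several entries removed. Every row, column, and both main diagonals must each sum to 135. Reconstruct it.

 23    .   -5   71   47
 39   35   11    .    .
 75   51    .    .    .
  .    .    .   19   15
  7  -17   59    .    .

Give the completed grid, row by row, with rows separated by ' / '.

23 -1 -5 71 47 / 39 35 11 -13 63 / 75 51 27 3 -21 / -9 67 43 19 15 / 7 -17 59 55 31

From row 1, 135 − (23 + (-5) + 71 + 47) gives (1,2) = -1.
Column 1: 23 + 39 + 75 + 7 + ? = 135, so (4,1) = -9.
Column 2 needs 135; the known cells sum to 68, so (4,2) = 67.
Row 4: -9 + 67 + 19 + 15 + ? = 135, so (4,3) = 43.
Column 3: -5 + 11 + 43 + 59 + ? = 135, so (3,3) = 27.
Main diagonal: 23 + 35 + 27 + 19 + ? = 135, so (5,5) = 31.
Anti-diagonal: 47 + 27 + 67 + 7 + ? = 135, so (2,4) = -13.
Using row 2: 39 + 35 + 11 + (-13) + ? → (2,5) = 135 − 72 = 63.
Row 5 needs 135; the known cells sum to 80, so (5,4) = 55.
Column 4: 71 + (-13) + 19 + 55 + ? = 135, so (3,4) = 3.
Column 5 must total 135; the given cells sum to 156, so (3,5) = -21.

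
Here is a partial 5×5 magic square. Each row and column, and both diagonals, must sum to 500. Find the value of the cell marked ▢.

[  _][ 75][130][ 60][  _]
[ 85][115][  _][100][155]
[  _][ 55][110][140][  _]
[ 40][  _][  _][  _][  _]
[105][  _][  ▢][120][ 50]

65

Row 2: 85 + 115 + 100 + 155 + ? = 500, so (2,3) = 45.
The remaining cell in column 4 is (4,4) = 500 − 420 = 80.
Main diagonal: 115 + 110 + 80 + 50 + ? = 500, so (1,1) = 145.
Row 1 must total 500; the given cells sum to 410, so (1,5) = 90.
The remaining cell in column 1 is (3,1) = 500 − 375 = 125.
Anti-diagonal must total 500; the given cells sum to 405, so (4,2) = 95.
Using row 3: 125 + 55 + 110 + 140 + ? → (3,5) = 500 − 430 = 70.
Column 2 must total 500; the given cells sum to 340, so (5,2) = 160.
The remaining cell in column 5 is (4,5) = 500 − 365 = 135.
Row 4 must total 500; the given cells sum to 350, so (4,3) = 150.
From row 5, 500 − (105 + 160 + 120 + 50) gives (5,3) = 65.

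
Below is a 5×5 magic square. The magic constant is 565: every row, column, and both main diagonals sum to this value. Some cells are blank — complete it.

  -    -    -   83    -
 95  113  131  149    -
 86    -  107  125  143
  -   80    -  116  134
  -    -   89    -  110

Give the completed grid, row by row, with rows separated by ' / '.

The remaining cell in row 2 is (2,5) = 565 − 488 = 77.
Row 3 needs 565; the known cells sum to 461, so (3,2) = 104.
The remaining cell in column 4 is (5,4) = 565 − 473 = 92.
Column 5 must total 565; the given cells sum to 464, so (1,5) = 101.
Main diagonal: 113 + 107 + 116 + 110 + ? = 565, so (1,1) = 119.
From anti-diagonal, 565 − (101 + 149 + 107 + 80) gives (5,1) = 128.
From row 5, 565 − (128 + 89 + 92 + 110) gives (5,2) = 146.
Using column 1: 119 + 95 + 86 + 128 + ? → (4,1) = 565 − 428 = 137.
Column 2 needs 565; the known cells sum to 443, so (1,2) = 122.
The remaining cell in row 1 is (1,3) = 565 − 425 = 140.
Row 4 needs 565; the known cells sum to 467, so (4,3) = 98.

119 122 140 83 101 / 95 113 131 149 77 / 86 104 107 125 143 / 137 80 98 116 134 / 128 146 89 92 110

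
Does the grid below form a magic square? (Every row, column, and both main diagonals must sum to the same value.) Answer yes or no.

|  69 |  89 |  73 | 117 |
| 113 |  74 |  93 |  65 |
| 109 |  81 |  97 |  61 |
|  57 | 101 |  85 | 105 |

Row 1: 69 + 89 + 73 + 117 = 348.
Row 2: 113 + 74 + 93 + 65 = 345.
Row 3: 109 + 81 + 97 + 61 = 348.
Row 4: 57 + 101 + 85 + 105 = 348.
Column 1: 69 + 113 + 109 + 57 = 348.
Column 2: 89 + 74 + 81 + 101 = 345.
Column 3: 73 + 93 + 97 + 85 = 348.
Column 4: 117 + 65 + 61 + 105 = 348.
Main diagonal: 69 + 74 + 97 + 105 = 345.
Anti-diagonal: 117 + 93 + 81 + 57 = 348.

No — row 2 sums to 345 but row 1 sums to 348.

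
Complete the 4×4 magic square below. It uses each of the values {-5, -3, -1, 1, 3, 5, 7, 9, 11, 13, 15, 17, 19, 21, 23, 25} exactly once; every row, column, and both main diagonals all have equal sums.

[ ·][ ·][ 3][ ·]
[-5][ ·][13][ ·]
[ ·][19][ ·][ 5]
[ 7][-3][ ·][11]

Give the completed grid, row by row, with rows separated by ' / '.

21 15 3 1 / -5 9 13 23 / 17 19 -1 5 / 7 -3 25 11

The 16 entries sum to 160, so each line sums to 160/4 = 40.
From row 4, 40 − (7 + (-3) + 11) gives (4,3) = 25.
From column 3, 40 − (3 + 13 + 25) gives (3,3) = -1.
From anti-diagonal, 40 − (13 + 19 + 7) gives (1,4) = 1.
From row 3, 40 − (19 + (-1) + 5) gives (3,1) = 17.
Column 1: -5 + 17 + 7 + ? = 40, so (1,1) = 21.
Column 4: 1 + 5 + 11 + ? = 40, so (2,4) = 23.
Main diagonal must total 40; the given cells sum to 31, so (2,2) = 9.
Row 1 must total 40; the given cells sum to 25, so (1,2) = 15.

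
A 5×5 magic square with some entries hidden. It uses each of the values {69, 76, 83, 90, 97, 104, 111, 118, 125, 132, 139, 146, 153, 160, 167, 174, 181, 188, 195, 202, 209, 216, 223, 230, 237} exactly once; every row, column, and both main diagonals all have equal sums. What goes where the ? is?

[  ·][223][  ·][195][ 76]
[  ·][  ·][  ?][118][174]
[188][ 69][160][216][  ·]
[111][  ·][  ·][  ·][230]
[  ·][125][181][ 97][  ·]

The 25 entries sum to 3825, so each line sums to 3825/5 = 765.
Row 3 must total 765; the given cells sum to 633, so (3,5) = 132.
Column 4 must total 765; the given cells sum to 626, so (4,4) = 139.
The remaining cell in column 5 is (5,5) = 765 − 612 = 153.
From row 5, 765 − (125 + 181 + 97 + 153) gives (5,1) = 209.
Using anti-diagonal: 76 + 118 + 160 + 209 + ? → (4,2) = 765 − 563 = 202.
From row 4, 765 − (111 + 202 + 139 + 230) gives (4,3) = 83.
Column 2 needs 765; the known cells sum to 619, so (2,2) = 146.
From main diagonal, 765 − (146 + 160 + 139 + 153) gives (1,1) = 167.
From row 1, 765 − (167 + 223 + 195 + 76) gives (1,3) = 104.
Using column 1: 167 + 188 + 111 + 209 + ? → (2,1) = 765 − 675 = 90.
From column 3, 765 − (104 + 160 + 83 + 181) gives (2,3) = 237.

237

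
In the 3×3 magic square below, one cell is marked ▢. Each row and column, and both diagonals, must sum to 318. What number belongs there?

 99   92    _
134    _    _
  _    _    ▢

Row 1: 99 + 92 + ? = 318, so (1,3) = 127.
The remaining cell in column 1 is (3,1) = 318 − 233 = 85.
From anti-diagonal, 318 − (127 + 85) gives (2,2) = 106.
Row 2 needs 318; the known cells sum to 240, so (2,3) = 78.
Column 2: 92 + 106 + ? = 318, so (3,2) = 120.
The remaining cell in column 3 is (3,3) = 318 − 205 = 113.

113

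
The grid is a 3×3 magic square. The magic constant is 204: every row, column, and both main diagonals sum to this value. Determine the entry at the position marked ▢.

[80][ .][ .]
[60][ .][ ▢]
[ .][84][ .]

Column 1: 80 + 60 + ? = 204, so (3,1) = 64.
From row 3, 204 − (64 + 84) gives (3,3) = 56.
Main diagonal must total 204; the given cells sum to 136, so (2,2) = 68.
Anti-diagonal must total 204; the given cells sum to 132, so (1,3) = 72.
Using row 1: 80 + 72 + ? → (1,2) = 204 − 152 = 52.
Row 2 must total 204; the given cells sum to 128, so (2,3) = 76.

76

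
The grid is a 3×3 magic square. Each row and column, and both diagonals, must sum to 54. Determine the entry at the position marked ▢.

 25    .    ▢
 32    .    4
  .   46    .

39

The remaining cell in row 2 is (2,2) = 54 − 36 = 18.
Column 1: 25 + 32 + ? = 54, so (3,1) = -3.
Using column 2: 18 + 46 + ? → (1,2) = 54 − 64 = -10.
The remaining cell in main diagonal is (3,3) = 54 − 43 = 11.
Anti-diagonal must total 54; the given cells sum to 15, so (1,3) = 39.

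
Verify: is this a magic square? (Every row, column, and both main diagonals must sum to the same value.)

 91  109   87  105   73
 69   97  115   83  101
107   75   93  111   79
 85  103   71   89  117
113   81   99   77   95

Yes

Row 1: 91 + 109 + 87 + 105 + 73 = 465.
Row 2: 69 + 97 + 115 + 83 + 101 = 465.
Row 3: 107 + 75 + 93 + 111 + 79 = 465.
Row 4: 85 + 103 + 71 + 89 + 117 = 465.
Row 5: 113 + 81 + 99 + 77 + 95 = 465.
Column 1: 91 + 69 + 107 + 85 + 113 = 465.
Column 2: 109 + 97 + 75 + 103 + 81 = 465.
Column 3: 87 + 115 + 93 + 71 + 99 = 465.
Column 4: 105 + 83 + 111 + 89 + 77 = 465.
Column 5: 73 + 101 + 79 + 117 + 95 = 465.
Main diagonal: 91 + 97 + 93 + 89 + 95 = 465.
Anti-diagonal: 73 + 83 + 93 + 103 + 113 = 465.
All lines sum to 465.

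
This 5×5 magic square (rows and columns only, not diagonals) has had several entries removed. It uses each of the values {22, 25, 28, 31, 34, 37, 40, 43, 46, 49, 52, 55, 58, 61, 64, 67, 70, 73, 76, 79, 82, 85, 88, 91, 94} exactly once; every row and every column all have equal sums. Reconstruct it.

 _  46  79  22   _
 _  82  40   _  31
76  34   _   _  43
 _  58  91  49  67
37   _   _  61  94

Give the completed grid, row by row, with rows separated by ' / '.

88 46 79 22 55 / 64 82 40 73 31 / 76 34 52 85 43 / 25 58 91 49 67 / 37 70 28 61 94

The 25 entries sum to 1450, so each line sums to 1450/5 = 290.
Row 4 must total 290; the given cells sum to 265, so (4,1) = 25.
From column 2, 290 − (46 + 82 + 34 + 58) gives (5,2) = 70.
Column 5: 31 + 43 + 67 + 94 + ? = 290, so (1,5) = 55.
Using row 1: 46 + 79 + 22 + 55 + ? → (1,1) = 290 − 202 = 88.
Using row 5: 37 + 70 + 61 + 94 + ? → (5,3) = 290 − 262 = 28.
The remaining cell in column 1 is (2,1) = 290 − 226 = 64.
The remaining cell in column 3 is (3,3) = 290 − 238 = 52.
Using row 2: 64 + 82 + 40 + 31 + ? → (2,4) = 290 − 217 = 73.
The remaining cell in row 3 is (3,4) = 290 − 205 = 85.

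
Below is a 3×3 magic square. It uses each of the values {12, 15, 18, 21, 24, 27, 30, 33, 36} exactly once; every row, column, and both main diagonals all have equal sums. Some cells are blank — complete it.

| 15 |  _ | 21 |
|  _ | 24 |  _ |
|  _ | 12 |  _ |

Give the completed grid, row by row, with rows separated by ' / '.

The 9 entries sum to 216, so each line sums to 216/3 = 72.
From row 1, 72 − (15 + 21) gives (1,2) = 36.
The remaining cell in main diagonal is (3,3) = 72 − 39 = 33.
Anti-diagonal needs 72; the known cells sum to 45, so (3,1) = 27.
From column 1, 72 − (15 + 27) gives (2,1) = 30.
The remaining cell in column 3 is (2,3) = 72 − 54 = 18.

15 36 21 / 30 24 18 / 27 12 33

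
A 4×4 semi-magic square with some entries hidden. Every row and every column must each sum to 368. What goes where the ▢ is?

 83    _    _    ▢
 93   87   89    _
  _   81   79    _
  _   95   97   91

77

Using row 2: 93 + 87 + 89 + ? → (2,4) = 368 − 269 = 99.
Row 4 must total 368; the given cells sum to 283, so (4,1) = 85.
Using column 1: 83 + 93 + 85 + ? → (3,1) = 368 − 261 = 107.
Using column 2: 87 + 81 + 95 + ? → (1,2) = 368 − 263 = 105.
Column 3: 89 + 79 + 97 + ? = 368, so (1,3) = 103.
Row 1 must total 368; the given cells sum to 291, so (1,4) = 77.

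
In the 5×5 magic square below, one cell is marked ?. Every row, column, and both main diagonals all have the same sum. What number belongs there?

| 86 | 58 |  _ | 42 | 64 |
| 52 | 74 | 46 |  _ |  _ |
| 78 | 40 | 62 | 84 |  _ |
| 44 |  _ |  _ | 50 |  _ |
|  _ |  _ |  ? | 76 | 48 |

54

Main diagonal is complete and sums to 320; that is the magic constant.
Row 1 needs 320; the known cells sum to 250, so (1,3) = 70.
Row 3 must total 320; the given cells sum to 264, so (3,5) = 56.
The remaining cell in column 1 is (5,1) = 320 − 260 = 60.
Column 4 must total 320; the given cells sum to 252, so (2,4) = 68.
Using anti-diagonal: 64 + 68 + 62 + 60 + ? → (4,2) = 320 − 254 = 66.
Using row 2: 52 + 74 + 46 + 68 + ? → (2,5) = 320 − 240 = 80.
Column 2 must total 320; the given cells sum to 238, so (5,2) = 82.
Column 5: 64 + 80 + 56 + 48 + ? = 320, so (4,5) = 72.
Using row 4: 44 + 66 + 50 + 72 + ? → (4,3) = 320 − 232 = 88.
From row 5, 320 − (60 + 82 + 76 + 48) gives (5,3) = 54.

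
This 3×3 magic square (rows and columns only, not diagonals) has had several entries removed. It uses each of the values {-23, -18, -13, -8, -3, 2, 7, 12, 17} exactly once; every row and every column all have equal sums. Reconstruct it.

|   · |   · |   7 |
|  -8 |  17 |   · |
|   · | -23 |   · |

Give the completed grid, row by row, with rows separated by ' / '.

The 9 entries sum to -27, so each line sums to -27/3 = -9.
Row 2: -8 + 17 + ? = -9, so (2,3) = -18.
The remaining cell in column 2 is (1,2) = -9 − (-6) = -3.
From column 3, -9 − (7 + (-18)) gives (3,3) = 2.
Row 1: -3 + 7 + ? = -9, so (1,1) = -13.
Row 3 must total -9; the given cells sum to -21, so (3,1) = 12.

-13 -3 7 / -8 17 -18 / 12 -23 2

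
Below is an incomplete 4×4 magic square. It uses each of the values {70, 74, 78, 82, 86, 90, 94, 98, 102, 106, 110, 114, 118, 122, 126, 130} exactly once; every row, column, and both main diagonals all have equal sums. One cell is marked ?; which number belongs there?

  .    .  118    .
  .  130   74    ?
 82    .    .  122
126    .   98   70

The 16 entries sum to 1600, so each line sums to 1600/4 = 400.
The remaining cell in row 4 is (4,2) = 400 − 294 = 106.
Column 3 needs 400; the known cells sum to 290, so (3,3) = 110.
The remaining cell in main diagonal is (1,1) = 400 − 310 = 90.
Row 3 needs 400; the known cells sum to 314, so (3,2) = 86.
Using column 1: 90 + 82 + 126 + ? → (2,1) = 400 − 298 = 102.
Column 2 needs 400; the known cells sum to 322, so (1,2) = 78.
Anti-diagonal: 74 + 86 + 126 + ? = 400, so (1,4) = 114.
Row 2 needs 400; the known cells sum to 306, so (2,4) = 94.

94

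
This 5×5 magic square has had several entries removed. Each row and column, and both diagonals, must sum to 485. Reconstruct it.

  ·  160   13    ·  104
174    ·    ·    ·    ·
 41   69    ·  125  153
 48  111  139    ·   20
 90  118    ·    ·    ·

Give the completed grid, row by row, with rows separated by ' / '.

132 160 13 76 104 / 174 27 55 83 146 / 41 69 97 125 153 / 48 111 139 167 20 / 90 118 181 34 62

The remaining cell in row 3 is (3,3) = 485 − 388 = 97.
The remaining cell in row 4 is (4,4) = 485 − 318 = 167.
Using column 1: 174 + 41 + 48 + 90 + ? → (1,1) = 485 − 353 = 132.
From column 2, 485 − (160 + 69 + 111 + 118) gives (2,2) = 27.
Using main diagonal: 132 + 27 + 97 + 167 + ? → (5,5) = 485 − 423 = 62.
Anti-diagonal: 104 + 97 + 111 + 90 + ? = 485, so (2,4) = 83.
Row 1 needs 485; the known cells sum to 409, so (1,4) = 76.
The remaining cell in column 4 is (5,4) = 485 − 451 = 34.
Using column 5: 104 + 153 + 20 + 62 + ? → (2,5) = 485 − 339 = 146.
From row 2, 485 − (174 + 27 + 83 + 146) gives (2,3) = 55.
Row 5: 90 + 118 + 34 + 62 + ? = 485, so (5,3) = 181.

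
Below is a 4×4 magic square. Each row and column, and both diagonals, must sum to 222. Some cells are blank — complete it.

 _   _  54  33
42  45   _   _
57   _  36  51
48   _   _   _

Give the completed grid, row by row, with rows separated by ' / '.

75 60 54 33 / 42 45 63 72 / 57 78 36 51 / 48 39 69 66

Row 3 must total 222; the given cells sum to 144, so (3,2) = 78.
From column 1, 222 − (42 + 57 + 48) gives (1,1) = 75.
Main diagonal: 75 + 45 + 36 + ? = 222, so (4,4) = 66.
From anti-diagonal, 222 − (33 + 78 + 48) gives (2,3) = 63.
Row 1: 75 + 54 + 33 + ? = 222, so (1,2) = 60.
Row 2 needs 222; the known cells sum to 150, so (2,4) = 72.
From column 2, 222 − (60 + 45 + 78) gives (4,2) = 39.
The remaining cell in column 3 is (4,3) = 222 − 153 = 69.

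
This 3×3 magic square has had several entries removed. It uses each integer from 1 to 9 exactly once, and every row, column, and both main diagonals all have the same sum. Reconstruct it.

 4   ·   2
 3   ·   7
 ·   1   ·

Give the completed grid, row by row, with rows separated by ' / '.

4 9 2 / 3 5 7 / 8 1 6

The entries are 1 through 9, which sum to 45, so each line sums to 45/3 = 15.
Row 1: 4 + 2 + ? = 15, so (1,2) = 9.
Row 2 needs 15; the known cells sum to 10, so (2,2) = 5.
The remaining cell in column 1 is (3,1) = 15 − 7 = 8.
The remaining cell in column 3 is (3,3) = 15 − 9 = 6.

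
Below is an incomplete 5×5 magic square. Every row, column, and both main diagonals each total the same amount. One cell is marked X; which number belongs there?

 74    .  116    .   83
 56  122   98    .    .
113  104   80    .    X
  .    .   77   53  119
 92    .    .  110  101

Main diagonal is complete and sums to 430; that is the magic constant.
From column 1, 430 − (74 + 56 + 113 + 92) gives (4,1) = 95.
The remaining cell in column 3 is (5,3) = 430 − 371 = 59.
Row 4 needs 430; the known cells sum to 344, so (4,2) = 86.
Row 5 must total 430; the given cells sum to 362, so (5,2) = 68.
From column 2, 430 − (122 + 104 + 86 + 68) gives (1,2) = 50.
Using anti-diagonal: 83 + 80 + 86 + 92 + ? → (2,4) = 430 − 341 = 89.
Row 1 needs 430; the known cells sum to 323, so (1,4) = 107.
Using row 2: 56 + 122 + 98 + 89 + ? → (2,5) = 430 − 365 = 65.
Column 4: 107 + 89 + 53 + 110 + ? = 430, so (3,4) = 71.
The remaining cell in column 5 is (3,5) = 430 − 368 = 62.

62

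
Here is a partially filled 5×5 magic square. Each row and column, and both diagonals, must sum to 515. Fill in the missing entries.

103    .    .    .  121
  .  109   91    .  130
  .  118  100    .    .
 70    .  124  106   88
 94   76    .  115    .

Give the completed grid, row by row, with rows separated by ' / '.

103 85 67 139 121 / 112 109 91 73 130 / 136 118 100 82 79 / 70 127 124 106 88 / 94 76 133 115 97

The remaining cell in row 4 is (4,2) = 515 − 388 = 127.
Column 2 must total 515; the given cells sum to 430, so (1,2) = 85.
Main diagonal: 103 + 109 + 100 + 106 + ? = 515, so (5,5) = 97.
From anti-diagonal, 515 − (121 + 100 + 127 + 94) gives (2,4) = 73.
Row 2 must total 515; the given cells sum to 403, so (2,1) = 112.
Using row 5: 94 + 76 + 115 + 97 + ? → (5,3) = 515 − 382 = 133.
Column 1 needs 515; the known cells sum to 379, so (3,1) = 136.
Using column 3: 91 + 100 + 124 + 133 + ? → (1,3) = 515 − 448 = 67.
Column 5 must total 515; the given cells sum to 436, so (3,5) = 79.
From row 1, 515 − (103 + 85 + 67 + 121) gives (1,4) = 139.
From row 3, 515 − (136 + 118 + 100 + 79) gives (3,4) = 82.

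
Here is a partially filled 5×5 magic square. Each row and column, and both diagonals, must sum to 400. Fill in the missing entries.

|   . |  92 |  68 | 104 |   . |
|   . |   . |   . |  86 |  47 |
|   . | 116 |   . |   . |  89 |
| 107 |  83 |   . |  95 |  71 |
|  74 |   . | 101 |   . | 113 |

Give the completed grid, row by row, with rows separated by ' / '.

Row 4 must total 400; the given cells sum to 356, so (4,3) = 44.
Column 5 needs 400; the known cells sum to 320, so (1,5) = 80.
Anti-diagonal needs 400; the known cells sum to 323, so (3,3) = 77.
From row 1, 400 − (92 + 68 + 104 + 80) gives (1,1) = 56.
Column 3 needs 400; the known cells sum to 290, so (2,3) = 110.
The remaining cell in main diagonal is (2,2) = 400 − 341 = 59.
Row 2 needs 400; the known cells sum to 302, so (2,1) = 98.
Column 1 must total 400; the given cells sum to 335, so (3,1) = 65.
Column 2: 92 + 59 + 116 + 83 + ? = 400, so (5,2) = 50.
Row 3: 65 + 116 + 77 + 89 + ? = 400, so (3,4) = 53.
Row 5 must total 400; the given cells sum to 338, so (5,4) = 62.

56 92 68 104 80 / 98 59 110 86 47 / 65 116 77 53 89 / 107 83 44 95 71 / 74 50 101 62 113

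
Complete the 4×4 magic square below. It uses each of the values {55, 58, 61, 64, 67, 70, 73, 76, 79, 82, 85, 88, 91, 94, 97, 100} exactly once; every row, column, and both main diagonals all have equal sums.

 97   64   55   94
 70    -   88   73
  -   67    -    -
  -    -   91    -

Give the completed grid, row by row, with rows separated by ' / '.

The 16 entries sum to 1240, so each line sums to 1240/4 = 310.
The remaining cell in row 2 is (2,2) = 310 − 231 = 79.
Column 2: 64 + 79 + 67 + ? = 310, so (4,2) = 100.
Column 3: 55 + 88 + 91 + ? = 310, so (3,3) = 76.
Main diagonal: 97 + 79 + 76 + ? = 310, so (4,4) = 58.
Anti-diagonal: 94 + 88 + 67 + ? = 310, so (4,1) = 61.
Column 1: 97 + 70 + 61 + ? = 310, so (3,1) = 82.
Column 4 needs 310; the known cells sum to 225, so (3,4) = 85.

97 64 55 94 / 70 79 88 73 / 82 67 76 85 / 61 100 91 58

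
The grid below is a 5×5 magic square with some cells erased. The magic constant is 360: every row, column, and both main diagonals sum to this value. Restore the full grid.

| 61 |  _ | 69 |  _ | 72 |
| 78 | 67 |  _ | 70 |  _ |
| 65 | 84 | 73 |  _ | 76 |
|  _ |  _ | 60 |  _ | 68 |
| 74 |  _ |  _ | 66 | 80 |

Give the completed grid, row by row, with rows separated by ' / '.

61 75 69 83 72 / 78 67 81 70 64 / 65 84 73 62 76 / 82 71 60 79 68 / 74 63 77 66 80

Row 3: 65 + 84 + 73 + 76 + ? = 360, so (3,4) = 62.
Column 1: 61 + 78 + 65 + 74 + ? = 360, so (4,1) = 82.
From column 5, 360 − (72 + 76 + 68 + 80) gives (2,5) = 64.
Using main diagonal: 61 + 67 + 73 + 80 + ? → (4,4) = 360 − 281 = 79.
Anti-diagonal must total 360; the given cells sum to 289, so (4,2) = 71.
Using row 2: 78 + 67 + 70 + 64 + ? → (2,3) = 360 − 279 = 81.
Column 3 must total 360; the given cells sum to 283, so (5,3) = 77.
The remaining cell in column 4 is (1,4) = 360 − 277 = 83.
Row 1 must total 360; the given cells sum to 285, so (1,2) = 75.
Row 5: 74 + 77 + 66 + 80 + ? = 360, so (5,2) = 63.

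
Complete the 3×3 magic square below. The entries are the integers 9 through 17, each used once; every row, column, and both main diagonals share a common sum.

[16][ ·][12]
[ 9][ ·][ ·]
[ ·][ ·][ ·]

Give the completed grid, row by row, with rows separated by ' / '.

The entries are 9 through 17, which sum to 117, so each line sums to 117/3 = 39.
Row 1 needs 39; the known cells sum to 28, so (1,2) = 11.
Column 1: 16 + 9 + ? = 39, so (3,1) = 14.
The remaining cell in anti-diagonal is (2,2) = 39 − 26 = 13.
The remaining cell in row 2 is (2,3) = 39 − 22 = 17.
Column 2 needs 39; the known cells sum to 24, so (3,2) = 15.
Using column 3: 12 + 17 + ? → (3,3) = 39 − 29 = 10.

16 11 12 / 9 13 17 / 14 15 10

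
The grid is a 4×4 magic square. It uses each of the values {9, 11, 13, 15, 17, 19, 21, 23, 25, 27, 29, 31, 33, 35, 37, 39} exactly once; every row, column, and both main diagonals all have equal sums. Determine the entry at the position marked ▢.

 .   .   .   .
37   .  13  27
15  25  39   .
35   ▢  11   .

21

The 16 entries sum to 384, so each line sums to 384/4 = 96.
Row 2: 37 + 13 + 27 + ? = 96, so (2,2) = 19.
The remaining cell in row 3 is (3,4) = 96 − 79 = 17.
From column 1, 96 − (37 + 15 + 35) gives (1,1) = 9.
Column 3 must total 96; the given cells sum to 63, so (1,3) = 33.
Using main diagonal: 9 + 19 + 39 + ? → (4,4) = 96 − 67 = 29.
Anti-diagonal: 13 + 25 + 35 + ? = 96, so (1,4) = 23.
Using row 1: 9 + 33 + 23 + ? → (1,2) = 96 − 65 = 31.
Row 4: 35 + 11 + 29 + ? = 96, so (4,2) = 21.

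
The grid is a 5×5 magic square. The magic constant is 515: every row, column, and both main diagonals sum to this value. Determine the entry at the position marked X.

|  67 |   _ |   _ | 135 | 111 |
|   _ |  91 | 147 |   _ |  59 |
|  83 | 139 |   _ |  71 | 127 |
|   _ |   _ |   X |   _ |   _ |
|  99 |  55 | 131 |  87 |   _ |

Using row 3: 83 + 139 + 71 + 127 + ? → (3,3) = 515 − 420 = 95.
Using row 5: 99 + 55 + 131 + 87 + ? → (5,5) = 515 − 372 = 143.
Column 5: 111 + 59 + 127 + 143 + ? = 515, so (4,5) = 75.
Using main diagonal: 67 + 91 + 95 + 143 + ? → (4,4) = 515 − 396 = 119.
Column 4 needs 515; the known cells sum to 412, so (2,4) = 103.
Anti-diagonal must total 515; the given cells sum to 408, so (4,2) = 107.
Using row 2: 91 + 147 + 103 + 59 + ? → (2,1) = 515 − 400 = 115.
Column 1 must total 515; the given cells sum to 364, so (4,1) = 151.
Using column 2: 91 + 139 + 107 + 55 + ? → (1,2) = 515 − 392 = 123.
Row 1 must total 515; the given cells sum to 436, so (1,3) = 79.
Using row 4: 151 + 107 + 119 + 75 + ? → (4,3) = 515 − 452 = 63.

63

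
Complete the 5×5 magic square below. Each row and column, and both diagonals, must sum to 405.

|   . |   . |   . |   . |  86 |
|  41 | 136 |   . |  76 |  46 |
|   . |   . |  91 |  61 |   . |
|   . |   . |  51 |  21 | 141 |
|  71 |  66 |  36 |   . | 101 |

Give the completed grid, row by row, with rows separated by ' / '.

56 26 121 116 86 / 41 136 106 76 46 / 126 96 91 61 31 / 111 81 51 21 141 / 71 66 36 131 101

The remaining cell in row 2 is (2,3) = 405 − 299 = 106.
Row 5 must total 405; the given cells sum to 274, so (5,4) = 131.
Column 3 must total 405; the given cells sum to 284, so (1,3) = 121.
Column 4: 76 + 61 + 21 + 131 + ? = 405, so (1,4) = 116.
From column 5, 405 − (86 + 46 + 141 + 101) gives (3,5) = 31.
The remaining cell in main diagonal is (1,1) = 405 − 349 = 56.
Anti-diagonal: 86 + 76 + 91 + 71 + ? = 405, so (4,2) = 81.
Row 1 must total 405; the given cells sum to 379, so (1,2) = 26.
From row 4, 405 − (81 + 51 + 21 + 141) gives (4,1) = 111.
Using column 1: 56 + 41 + 111 + 71 + ? → (3,1) = 405 − 279 = 126.
Column 2 must total 405; the given cells sum to 309, so (3,2) = 96.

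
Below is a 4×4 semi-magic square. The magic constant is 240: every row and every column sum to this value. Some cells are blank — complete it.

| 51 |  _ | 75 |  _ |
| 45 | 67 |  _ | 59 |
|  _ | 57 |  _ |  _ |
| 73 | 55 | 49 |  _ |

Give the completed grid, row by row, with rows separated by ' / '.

Row 2: 45 + 67 + 59 + ? = 240, so (2,3) = 69.
Using row 4: 73 + 55 + 49 + ? → (4,4) = 240 − 177 = 63.
Column 1: 51 + 45 + 73 + ? = 240, so (3,1) = 71.
Using column 2: 67 + 57 + 55 + ? → (1,2) = 240 − 179 = 61.
Column 3 needs 240; the known cells sum to 193, so (3,3) = 47.
From row 1, 240 − (51 + 61 + 75) gives (1,4) = 53.
Row 3 must total 240; the given cells sum to 175, so (3,4) = 65.

51 61 75 53 / 45 67 69 59 / 71 57 47 65 / 73 55 49 63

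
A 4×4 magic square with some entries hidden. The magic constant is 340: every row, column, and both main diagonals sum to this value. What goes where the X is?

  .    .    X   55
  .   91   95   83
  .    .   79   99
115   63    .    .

107

The remaining cell in row 2 is (2,1) = 340 − 269 = 71.
Column 4 needs 340; the known cells sum to 237, so (4,4) = 103.
Using main diagonal: 91 + 79 + 103 + ? → (1,1) = 340 − 273 = 67.
Using anti-diagonal: 55 + 95 + 115 + ? → (3,2) = 340 − 265 = 75.
The remaining cell in row 3 is (3,1) = 340 − 253 = 87.
Using row 4: 115 + 63 + 103 + ? → (4,3) = 340 − 281 = 59.
From column 2, 340 − (91 + 75 + 63) gives (1,2) = 111.
Column 3: 95 + 79 + 59 + ? = 340, so (1,3) = 107.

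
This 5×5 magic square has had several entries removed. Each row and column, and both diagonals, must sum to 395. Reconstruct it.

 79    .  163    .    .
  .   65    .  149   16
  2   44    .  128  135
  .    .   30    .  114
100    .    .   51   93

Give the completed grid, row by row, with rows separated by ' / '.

79 121 163 -5 37 / 58 65 107 149 16 / 2 44 86 128 135 / 156 23 30 72 114 / 100 142 9 51 93

The remaining cell in row 3 is (3,3) = 395 − 309 = 86.
Column 5: 16 + 135 + 114 + 93 + ? = 395, so (1,5) = 37.
Main diagonal needs 395; the known cells sum to 323, so (4,4) = 72.
Anti-diagonal must total 395; the given cells sum to 372, so (4,2) = 23.
Using row 4: 23 + 30 + 72 + 114 + ? → (4,1) = 395 − 239 = 156.
Column 1: 79 + 2 + 156 + 100 + ? = 395, so (2,1) = 58.
Column 4 needs 395; the known cells sum to 400, so (1,4) = -5.
Using row 1: 79 + 163 + (-5) + 37 + ? → (1,2) = 395 − 274 = 121.
Row 2 must total 395; the given cells sum to 288, so (2,3) = 107.
Column 2 needs 395; the known cells sum to 253, so (5,2) = 142.
Column 3: 163 + 107 + 86 + 30 + ? = 395, so (5,3) = 9.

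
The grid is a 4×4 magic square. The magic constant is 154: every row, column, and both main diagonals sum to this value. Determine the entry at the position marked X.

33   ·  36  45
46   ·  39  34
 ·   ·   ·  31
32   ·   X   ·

37

The remaining cell in row 1 is (1,2) = 154 − 114 = 40.
Row 2 needs 154; the known cells sum to 119, so (2,2) = 35.
From column 1, 154 − (33 + 46 + 32) gives (3,1) = 43.
Column 4: 45 + 34 + 31 + ? = 154, so (4,4) = 44.
Main diagonal needs 154; the known cells sum to 112, so (3,3) = 42.
Anti-diagonal must total 154; the given cells sum to 116, so (3,2) = 38.
Using column 2: 40 + 35 + 38 + ? → (4,2) = 154 − 113 = 41.
Column 3 must total 154; the given cells sum to 117, so (4,3) = 37.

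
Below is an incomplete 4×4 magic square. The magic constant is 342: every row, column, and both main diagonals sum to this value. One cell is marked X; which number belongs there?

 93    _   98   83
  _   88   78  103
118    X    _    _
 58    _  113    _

Row 1: 93 + 98 + 83 + ? = 342, so (1,2) = 68.
Row 2: 88 + 78 + 103 + ? = 342, so (2,1) = 73.
Column 3 must total 342; the given cells sum to 289, so (3,3) = 53.
Main diagonal must total 342; the given cells sum to 234, so (4,4) = 108.
Anti-diagonal must total 342; the given cells sum to 219, so (3,2) = 123.

123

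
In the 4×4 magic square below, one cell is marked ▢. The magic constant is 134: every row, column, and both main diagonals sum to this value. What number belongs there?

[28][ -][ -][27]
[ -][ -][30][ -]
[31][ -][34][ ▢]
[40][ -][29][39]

32

Row 4 must total 134; the given cells sum to 108, so (4,2) = 26.
The remaining cell in column 1 is (2,1) = 134 − 99 = 35.
From column 3, 134 − (30 + 34 + 29) gives (1,3) = 41.
From main diagonal, 134 − (28 + 34 + 39) gives (2,2) = 33.
Anti-diagonal needs 134; the known cells sum to 97, so (3,2) = 37.
Row 1: 28 + 41 + 27 + ? = 134, so (1,2) = 38.
Using row 2: 35 + 33 + 30 + ? → (2,4) = 134 − 98 = 36.
Using row 3: 31 + 37 + 34 + ? → (3,4) = 134 − 102 = 32.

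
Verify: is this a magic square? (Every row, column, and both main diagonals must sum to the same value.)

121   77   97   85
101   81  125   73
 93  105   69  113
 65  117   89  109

Row 1: 121 + 77 + 97 + 85 = 380.
Row 2: 101 + 81 + 125 + 73 = 380.
Row 3: 93 + 105 + 69 + 113 = 380.
Row 4: 65 + 117 + 89 + 109 = 380.
Column 1: 121 + 101 + 93 + 65 = 380.
Column 2: 77 + 81 + 105 + 117 = 380.
Column 3: 97 + 125 + 69 + 89 = 380.
Column 4: 85 + 73 + 113 + 109 = 380.
Main diagonal: 121 + 81 + 69 + 109 = 380.
Anti-diagonal: 85 + 125 + 105 + 65 = 380.
All lines sum to 380.

Yes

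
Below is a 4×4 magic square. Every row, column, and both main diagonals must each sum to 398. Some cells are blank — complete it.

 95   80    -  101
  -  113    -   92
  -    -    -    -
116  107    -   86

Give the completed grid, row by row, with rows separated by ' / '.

95 80 122 101 / 110 113 83 92 / 77 98 104 119 / 116 107 89 86

Row 1 needs 398; the known cells sum to 276, so (1,3) = 122.
Row 4 needs 398; the known cells sum to 309, so (4,3) = 89.
Column 2 must total 398; the given cells sum to 300, so (3,2) = 98.
Column 4: 101 + 92 + 86 + ? = 398, so (3,4) = 119.
Main diagonal must total 398; the given cells sum to 294, so (3,3) = 104.
From anti-diagonal, 398 − (101 + 98 + 116) gives (2,3) = 83.
Using row 2: 113 + 83 + 92 + ? → (2,1) = 398 − 288 = 110.
Row 3: 98 + 104 + 119 + ? = 398, so (3,1) = 77.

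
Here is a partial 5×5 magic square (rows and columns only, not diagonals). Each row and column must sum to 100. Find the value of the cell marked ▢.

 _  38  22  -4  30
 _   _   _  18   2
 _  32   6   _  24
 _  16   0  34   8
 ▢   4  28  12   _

Using row 1: 38 + 22 + (-4) + 30 + ? → (1,1) = 100 − 86 = 14.
Row 4 must total 100; the given cells sum to 58, so (4,1) = 42.
The remaining cell in column 2 is (2,2) = 100 − 90 = 10.
Column 3: 22 + 6 + 0 + 28 + ? = 100, so (2,3) = 44.
Column 4 must total 100; the given cells sum to 60, so (3,4) = 40.
The remaining cell in column 5 is (5,5) = 100 − 64 = 36.
Row 2: 10 + 44 + 18 + 2 + ? = 100, so (2,1) = 26.
From row 3, 100 − (32 + 6 + 40 + 24) gives (3,1) = -2.
Row 5: 4 + 28 + 12 + 36 + ? = 100, so (5,1) = 20.

20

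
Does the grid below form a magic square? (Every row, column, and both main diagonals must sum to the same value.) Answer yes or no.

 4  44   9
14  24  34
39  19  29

Row 1: 4 + 44 + 9 = 57.
Row 2: 14 + 24 + 34 = 72.
Row 3: 39 + 19 + 29 = 87.
Column 1: 4 + 14 + 39 = 57.
Column 2: 44 + 24 + 19 = 87.
Column 3: 9 + 34 + 29 = 72.
Main diagonal: 4 + 24 + 29 = 57.
Anti-diagonal: 9 + 24 + 39 = 72.

No — anti-diagonal sums to 72 but main diagonal sums to 57.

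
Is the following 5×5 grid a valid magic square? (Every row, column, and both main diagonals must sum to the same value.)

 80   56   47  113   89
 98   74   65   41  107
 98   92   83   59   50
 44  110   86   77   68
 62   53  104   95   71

No — row 3 sums to 382 but main diagonal sums to 385.

Row 1: 80 + 56 + 47 + 113 + 89 = 385.
Row 2: 98 + 74 + 65 + 41 + 107 = 385.
Row 3: 98 + 92 + 83 + 59 + 50 = 382.
Row 4: 44 + 110 + 86 + 77 + 68 = 385.
Row 5: 62 + 53 + 104 + 95 + 71 = 385.
Column 1: 80 + 98 + 98 + 44 + 62 = 382.
Column 2: 56 + 74 + 92 + 110 + 53 = 385.
Column 3: 47 + 65 + 83 + 86 + 104 = 385.
Column 4: 113 + 41 + 59 + 77 + 95 = 385.
Column 5: 89 + 107 + 50 + 68 + 71 = 385.
Main diagonal: 80 + 74 + 83 + 77 + 71 = 385.
Anti-diagonal: 89 + 41 + 83 + 110 + 62 = 385.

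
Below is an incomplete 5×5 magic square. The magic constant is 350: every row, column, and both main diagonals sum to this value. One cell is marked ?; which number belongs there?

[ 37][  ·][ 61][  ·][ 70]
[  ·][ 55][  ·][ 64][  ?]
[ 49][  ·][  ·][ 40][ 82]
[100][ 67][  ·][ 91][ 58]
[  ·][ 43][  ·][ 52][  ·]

Row 4 needs 350; the known cells sum to 316, so (4,3) = 34.
Column 4 must total 350; the given cells sum to 247, so (1,4) = 103.
Row 1 must total 350; the given cells sum to 271, so (1,2) = 79.
Using column 2: 79 + 55 + 67 + 43 + ? → (3,2) = 350 − 244 = 106.
Using row 3: 49 + 106 + 40 + 82 + ? → (3,3) = 350 − 277 = 73.
Main diagonal: 37 + 55 + 73 + 91 + ? = 350, so (5,5) = 94.
From anti-diagonal, 350 − (70 + 64 + 73 + 67) gives (5,1) = 76.
From row 5, 350 − (76 + 43 + 52 + 94) gives (5,3) = 85.
From column 1, 350 − (37 + 49 + 100 + 76) gives (2,1) = 88.
Column 3 must total 350; the given cells sum to 253, so (2,3) = 97.
The remaining cell in column 5 is (2,5) = 350 − 304 = 46.

46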